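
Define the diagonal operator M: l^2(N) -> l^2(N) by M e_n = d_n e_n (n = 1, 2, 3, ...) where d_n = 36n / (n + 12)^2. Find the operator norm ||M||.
||M|| = 3/4 (attained at n = 12)

For M diagonal, ||M|| = sup_n |d_n|. Treat f(x) = 36x / (x + 12)^2 for real x > 0. By the quotient rule, f'(x) = 36(12 - x)/(x + 12)^3, which is positive for x < 12 and negative for x > 12. So f has a unique maximum at x = 12, and since 12 is a positive integer, the supremum over n ≥ 1 is attained at n = 12: d_12 = 36·12/(12 + 12)^2 = 36·12/576 = 3/4. Hence ||M|| = 3/4.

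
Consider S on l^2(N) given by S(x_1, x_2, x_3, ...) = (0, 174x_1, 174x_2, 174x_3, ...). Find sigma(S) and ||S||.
sigma(S) = closed disk {z in C : |z| ≤ 174}; ||S|| = 174

Note S = 174·U where U is the unit right shift (U x)_k = x_{k-1} (with x_0 := 0); so ||S|| = 174||U|| and sigma(S) = 174·sigma(U). ||S x||^2 = sum_{k≥1} |174x_k|^2 = 30276||x||^2, so ||S|| = 174 and sigma(S) ⊂ {|z| ≤ 174}. For any |lambda| < 174, the equation (S - lambda I) x = 0 forces x_1 = 0, then 174x_k = lambda x_{k+1} ⇒ x = 0, so S has no eigenvalues. But (S - lambda I) is not surjective for |lambda| < 174: solving (S - lambda I) x = e_1 would require x_n proportional to (lambda/174)^(-n), which is not in l^2. So every |lambda| < 174 lies in the residual spectrum. The boundary |lambda| = 174 is in the approximate point spectrum (the spectrum is closed). Hence sigma(S) is the closed disk of radius 174.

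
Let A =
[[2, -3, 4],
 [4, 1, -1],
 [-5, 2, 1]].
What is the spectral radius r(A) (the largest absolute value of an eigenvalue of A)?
r(A) ≈ 5.9322

The eigenvalues of A are the roots of its characteristic polynomial. With M = A (coefficients from the trace, the sum of principal 2x2 minors, and det A):
  p(λ) = det(λ I - M) = λ^3 - 4λ^2 + 39λ - 55.
No integer candidate from the rational root theorem (±divisors of 55) is a root, so the roots are irrational. The cubic discriminant is Δ = -154255 < 0, so there is one real root and a complex-conjugate pair. p(1) = -19 and p(2) = 15 have opposite signs, so a root lies in (1, 2); Newton's method refines it to λ ≈ 1.5629. Dividing out (λ - (1.5629)) leaves approximately λ^2 - 2.4371λ + 35.1911. For λ^2 - 2.4371λ + 35.1911 the discriminant is -134.8248. It is negative, so the remaining roots are the complex-conjugate pair λ ≈ 1.2186 ± 5.8057i. Their product equals the constant term, so |λ|^2 ≈ 35.1911 and |λ| ≈ 5.9322.
Thus the eigenvalues (to 4 decimals) are 1.5629 (modulus 1.5629); 1.2186 ± 5.8057i (modulus 5.9322). The spectral radius is the largest modulus: r(A) ≈ 5.9322. (Cross-check: r(A) ≤ ||A||_2 ≈ 7.0244; equality holds whenever A is normal, though it can also hold for some non-normal A.)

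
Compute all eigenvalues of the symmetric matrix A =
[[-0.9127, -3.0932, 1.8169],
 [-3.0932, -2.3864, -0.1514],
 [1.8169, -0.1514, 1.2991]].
sigma(A) ≈ {-5, 0, 3}

A is real symmetric, so its spectrum consists of real eigenvalues. Expanding the characteristic polynomial of the displayed matrix gives
  det(λ I - A) = p(λ) = λ^3 + (2)λ^2 + (-15)λ + (0).
Solving p(λ) = 0 yields eigenvalues ≈ -5, 0, 3. (A is shown rounded to 4 decimals, so these recover the underlying integer eigenvalues to within that precision.)
Verification: the trace of A = -2 equals the sum of eigenvalues -2, and det(A) ≈ 0.0004 matches the eigenvalue product 0.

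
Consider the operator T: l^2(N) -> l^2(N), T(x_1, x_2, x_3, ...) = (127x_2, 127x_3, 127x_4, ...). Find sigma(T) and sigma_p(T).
sigma(T) = closed disk {z in C : |z| ≤ 127}; sigma_p(T) = open disk {z in C : |z| < 127}

Note T = 127·V where V is the unit left shift (V x)_k = x_{k+1}; so sigma(T) = 127·sigma(V) and ||T|| = 127||V||. ||T x||^2 = 16129sum_{k≥2} |x_k|^2 ≤ 16129||x||^2, with equality on {x : x_1 = 0}, so ||T|| = 127. For any lambda with |lambda| < 127, set r = lambda/127 (|r| < 1); the vector x = (1, r, r^2, ...) is in l^2 and satisfies T x = 127(r, r^2, ...) = lambda x, so lambda is an eigenvalue. On the boundary |lambda| = 127 the geometric series diverges, so no l^2 eigenvector exists, but these lambda lie in the approximate point spectrum. Hence sigma(T) is the closed disk of radius 127 and sigma_p(T) is the open disk.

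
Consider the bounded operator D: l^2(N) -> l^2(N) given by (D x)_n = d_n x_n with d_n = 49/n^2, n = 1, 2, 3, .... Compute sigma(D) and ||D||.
sigma(D) = {49/n^2 : n ≥ 1} ∪ {0}; ||D|| = 49

A bounded diagonal operator on l^2 with diagonal entries d_n has spectrum equal to the closure of {d_n : n ≥ 1}: every d_n is an eigenvalue (with eigenvector e_n), so {d_n} ⊂ sigma(D); the spectrum is closed, so its closure is too; and for lambda not in the closure, (D - lambda I) has bounded inverse (the diagonal entries 1/(d_n - lambda) are bounded). For our sequence d_n = 49/n^2, n = 1, 2, 3, ...:
  - {d_n} = {49/n^2 : n ≥ 1}; the only limit point is 0
  - closure = {49/n^2 : n ≥ 1} ∪ {0}
For the norm: a diagonal operator has ||D|| = sup_n |d_n|. Here d_n = 49/n^2 is positive and decreasing, so sup_n |d_n| = d_1 = 49. So ||D|| = 49.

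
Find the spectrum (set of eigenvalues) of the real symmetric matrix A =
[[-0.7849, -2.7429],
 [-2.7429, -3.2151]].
sigma(A) ≈ {-5, 1}

A is real symmetric, so its spectrum consists of real eigenvalues. Expanding the characteristic polynomial of the displayed matrix gives
  det(λ I - A) = p(λ) = λ^2 + (4)λ + (-5).
Solving p(λ) = 0 yields eigenvalues ≈ -5, 1. (A is shown rounded to 4 decimals, so these recover the underlying integer eigenvalues to within that precision.)
Verification: the trace of A = -4 equals the sum of eigenvalues -4, and det(A) ≈ -5.0000 matches the eigenvalue product -5.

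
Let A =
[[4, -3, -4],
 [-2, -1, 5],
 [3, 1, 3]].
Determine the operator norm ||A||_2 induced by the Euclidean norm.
||A||_2 ≈ 7.8965 (= sqrt(largest eigenvalue of A^T A))

||A||_2 = sigma_max(A) = sqrt(lambda_max(A^T A)). Form the symmetric matrix M = A^T A =
[[29, -7, -17],
 [-7, 11, 10],
 [-17, 10, 50]].
Its characteristic polynomial (trace, sum of principal 2x2 minors, determinant of M give the coefficients) is
  p(λ) = det(λ I - M) = λ^3 - 90λ^2 + 1881λ - 9801.
No integer candidate from the rational root theorem (±divisors of 9801) is a root, so the roots are irrational. The cubic discriminant is Δ = 730458729 > 0, so there are three distinct real roots. p(8) = -1 and p(9) = 567 have opposite signs, so a root lies in (8, 9); Newton's method refines it to λ ≈ 8.0016. p(19) = 307 and p(20) = -181 have opposite signs, so a root lies in (19, 20); Newton's method refines it to λ ≈ 19.6438. p(62) = -811 and p(63) = 1539 have opposite signs, so a root lies in (62, 63); Newton's method refines it to λ ≈ 62.3546. Check (Vieta): the three roots sum to 90, matching tr M = 90.
So the eigenvalues of A^T A are ≈ 8.0016, 19.6438, 62.3546 (all ≥ 0, as they must be for A^T A). The largest is λ_max ≈ 62.3546, hence ||A||_2 = sqrt(λ_max) ≈ 7.8965.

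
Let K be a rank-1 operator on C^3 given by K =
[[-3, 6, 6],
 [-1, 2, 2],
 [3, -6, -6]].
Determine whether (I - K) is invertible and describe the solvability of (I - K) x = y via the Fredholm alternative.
(I - K) is invertible (det(I - K) = 8 ≠ 0), so for every y in C^3 the equation (I - K) x = y has a unique solution.

K has rank 1, so it is an outer product K = u v^T: every row of K is a multiple of one row vector. Reading off the entries, u = (-3, -1, 3) and v = (1, -2, -2) (row i of K equals u_i·v^T). A rank-one matrix u v^T satisfies K u = u (v·u) and kills the (2)-dimensional subspace v^⊥, so its characteristic polynomial is lambda^2 (lambda - v·u) with v·u = tr K = -7. Hence the eigenvalues of I - K are 1 (multiplicity 2) and 1 - (-7) = 8, so det(I - K) = 8. (Direct check: I - K =
[[4, -6, -6],
 [1, -1, -2],
 [-3, 6, 7]]
has determinant 8.) The finite-dimensional Fredholm alternative says: either (I - K) is invertible, or ker(I - K) ≠ {0} and then range(I - K) = ker((I - K)^*)^⊥, with dim ker(I - K) = dim ker((I - K)^*). Since det(I - K) ≠ 0, 1 is not an eigenvalue of K and ker(I - K) = {0}, so we are in the first case: for every y there is a unique x = (I - K)^(-1) y. Explicitly, by the Sherman–Morrison formula, (I - u v^T)^(-1) = I + u v^T/(1 - v·u), i.e. (I - K)^(-1) = I + K/(8).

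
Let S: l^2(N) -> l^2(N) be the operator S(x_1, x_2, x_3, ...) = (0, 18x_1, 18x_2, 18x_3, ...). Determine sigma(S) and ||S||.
sigma(S) = closed disk {z in C : |z| ≤ 18}; ||S|| = 18

Note S = 18·U where U is the unit right shift (U x)_k = x_{k-1} (with x_0 := 0); so ||S|| = 18||U|| and sigma(S) = 18·sigma(U). ||S x||^2 = sum_{k≥1} |18x_k|^2 = 324||x||^2, so ||S|| = 18 and sigma(S) ⊂ {|z| ≤ 18}. For any |lambda| < 18, the equation (S - lambda I) x = 0 forces x_1 = 0, then 18x_k = lambda x_{k+1} ⇒ x = 0, so S has no eigenvalues. But (S - lambda I) is not surjective for |lambda| < 18: solving (S - lambda I) x = e_1 would require x_n proportional to (lambda/18)^(-n), which is not in l^2. So every |lambda| < 18 lies in the residual spectrum. The boundary |lambda| = 18 is in the approximate point spectrum (the spectrum is closed). Hence sigma(S) is the closed disk of radius 18.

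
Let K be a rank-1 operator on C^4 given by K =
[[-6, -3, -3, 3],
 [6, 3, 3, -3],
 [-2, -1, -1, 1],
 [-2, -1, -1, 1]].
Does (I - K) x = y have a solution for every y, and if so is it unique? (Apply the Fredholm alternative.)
(I - K) is invertible (det(I - K) = 4 ≠ 0), so for every y in C^4 the equation (I - K) x = y has a unique solution.

K has rank 1, so it is an outer product K = u v^T: every row of K is a multiple of one row vector. Reading off the entries, u = (-3, 3, -1, -1) and v = (2, 1, 1, -1) (row i of K equals u_i·v^T). A rank-one matrix u v^T satisfies K u = u (v·u) and kills the (3)-dimensional subspace v^⊥, so its characteristic polynomial is lambda^3 (lambda - v·u) with v·u = tr K = -3. Hence the eigenvalues of I - K are 1 (multiplicity 3) and 1 - (-3) = 4, so det(I - K) = 4. (Direct check: I - K =
[[7, 3, 3, -3],
 [-6, -2, -3, 3],
 [2, 1, 2, -1],
 [2, 1, 1, 0]]
has determinant 4.) The finite-dimensional Fredholm alternative says: either (I - K) is invertible, or ker(I - K) ≠ {0} and then range(I - K) = ker((I - K)^*)^⊥, with dim ker(I - K) = dim ker((I - K)^*). Since det(I - K) ≠ 0, 1 is not an eigenvalue of K and ker(I - K) = {0}, so we are in the first case: for every y there is a unique x = (I - K)^(-1) y. Explicitly, by the Sherman–Morrison formula, (I - u v^T)^(-1) = I + u v^T/(1 - v·u), i.e. (I - K)^(-1) = I + K/(4).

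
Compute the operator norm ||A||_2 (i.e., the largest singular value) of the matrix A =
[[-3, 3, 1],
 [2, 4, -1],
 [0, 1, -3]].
||A||_2 ≈ 5.1966 (= sqrt(largest eigenvalue of A^T A))

||A||_2 = sigma_max(A) = sqrt(lambda_max(A^T A)). Form the symmetric matrix M = A^T A =
[[13, -1, -5],
 [-1, 26, -4],
 [-5, -4, 11]].
Its characteristic polynomial (trace, sum of principal 2x2 minors, determinant of M give the coefficients) is
  p(λ) = det(λ I - M) = λ^3 - 50λ^2 + 725λ - 2809.
No integer candidate from the rational root theorem (±divisors of 2809) is a root, so the roots are irrational. The cubic discriminant is Δ = 5079513 > 0, so there are three distinct real roots. p(6) = -43 and p(7) = 159 have opposite signs, so a root lies in (6, 7); Newton's method refines it to λ ≈ 6.1894. p(16) = 87 and p(17) = -21 have opposite signs, so a root lies in (16, 17); Newton's method refines it to λ ≈ 16.8058. p(27) = -1 and p(28) = 243 have opposite signs, so a root lies in (27, 28); Newton's method refines it to λ ≈ 27.0047. Check (Vieta): the three roots sum to 50, matching tr M = 50.
So the eigenvalues of A^T A are ≈ 6.1894, 16.8058, 27.0047 (all ≥ 0, as they must be for A^T A). The largest is λ_max ≈ 27.0047, hence ||A||_2 = sqrt(λ_max) ≈ 5.1966.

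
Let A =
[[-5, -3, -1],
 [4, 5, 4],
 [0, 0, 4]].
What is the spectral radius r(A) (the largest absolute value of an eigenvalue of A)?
r(A) = 4

The eigenvalues of A are the roots of its characteristic polynomial. With M = A (coefficients from the trace, the sum of principal 2x2 minors, and det A):
  p(λ) = det(λ I - M) = λ^3 - 4λ^2 - 13λ + 52.
By the rational root theorem any rational root is an integer divisor of 52. Testing λ = 4: p(4) = 64 - 64 - 52 + 52 = 0, so λ = 4 is a root. Dividing out (λ - 4) leaves p(λ) = (λ - 4)(λ^2 - 13). For λ^2 - 13 the discriminant is 52. It is nonnegative but not a perfect square, so the roots are real and irrational: λ = ± sqrt(52)/2 ≈ 3.6056, -3.6056.
Thus the eigenvalues (to 4 decimals) are 3.6056 (modulus 3.6056); -3.6056 (modulus 3.6056); 4 (modulus 4). The spectral radius is the largest modulus: r(A) = 4. (Cross-check: r(A) ≤ ||A||_2 ≈ 9.4693; equality holds whenever A is normal, though it can also hold for some non-normal A.)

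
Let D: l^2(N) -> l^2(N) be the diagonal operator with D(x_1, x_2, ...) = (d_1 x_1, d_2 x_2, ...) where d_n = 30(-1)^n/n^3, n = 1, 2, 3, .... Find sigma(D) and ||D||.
sigma(D) = {30(-1)^n/n^3 : n ≥ 1} ∪ {0}; ||D|| = 30

A bounded diagonal operator on l^2 with diagonal entries d_n has spectrum equal to the closure of {d_n : n ≥ 1}: every d_n is an eigenvalue (with eigenvector e_n), so {d_n} ⊂ sigma(D); the spectrum is closed, so its closure is too; and for lambda not in the closure, (D - lambda I) has bounded inverse (the diagonal entries 1/(d_n - lambda) are bounded). For our sequence d_n = 30(-1)^n/n^3, n = 1, 2, 3, ...:
  - {d_n} = {30(-1)^n/n^3 : n ≥ 1}; the only limit point is 0
  - closure = {30(-1)^n/n^3 : n ≥ 1} ∪ {0}
For the norm: a diagonal operator has ||D|| = sup_n |d_n|. Here |d_n| = 30/n^3 is decreasing, so sup_n |d_n| = |d_1| = 30. So ||D|| = 30.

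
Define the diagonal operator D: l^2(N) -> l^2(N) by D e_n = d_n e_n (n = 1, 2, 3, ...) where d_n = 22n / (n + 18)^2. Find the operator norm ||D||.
||D|| = 11/36 (attained at n = 18)

For D diagonal, ||D|| = sup_n |d_n|. Treat f(x) = 22x / (x + 18)^2 for real x > 0. By the quotient rule, f'(x) = 22(18 - x)/(x + 18)^3, which is positive for x < 18 and negative for x > 18. So f has a unique maximum at x = 18, and since 18 is a positive integer, the supremum over n ≥ 1 is attained at n = 18: d_18 = 22·18/(18 + 18)^2 = 22·18/1296 = 11/36. Hence ||D|| = 11/36.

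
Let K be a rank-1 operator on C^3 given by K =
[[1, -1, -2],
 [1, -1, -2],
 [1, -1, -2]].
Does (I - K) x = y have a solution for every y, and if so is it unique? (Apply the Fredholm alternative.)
(I - K) is invertible (det(I - K) = 3 ≠ 0), so for every y in C^3 the equation (I - K) x = y has a unique solution.

K has rank 1, so it is an outer product K = u v^T: every row of K is a multiple of one row vector. Reading off the entries, u = (1, 1, 1) and v = (1, -1, -2) (row i of K equals u_i·v^T). A rank-one matrix u v^T satisfies K u = u (v·u) and kills the (2)-dimensional subspace v^⊥, so its characteristic polynomial is lambda^2 (lambda - v·u) with v·u = tr K = -2. Hence the eigenvalues of I - K are 1 (multiplicity 2) and 1 - (-2) = 3, so det(I - K) = 3. (Direct check: I - K =
[[0, 1, 2],
 [-1, 2, 2],
 [-1, 1, 3]]
has determinant 3.) The finite-dimensional Fredholm alternative says: either (I - K) is invertible, or ker(I - K) ≠ {0} and then range(I - K) = ker((I - K)^*)^⊥, with dim ker(I - K) = dim ker((I - K)^*). Since det(I - K) ≠ 0, 1 is not an eigenvalue of K and ker(I - K) = {0}, so we are in the first case: for every y there is a unique x = (I - K)^(-1) y. Explicitly, by the Sherman–Morrison formula, (I - u v^T)^(-1) = I + u v^T/(1 - v·u), i.e. (I - K)^(-1) = I + K/(3).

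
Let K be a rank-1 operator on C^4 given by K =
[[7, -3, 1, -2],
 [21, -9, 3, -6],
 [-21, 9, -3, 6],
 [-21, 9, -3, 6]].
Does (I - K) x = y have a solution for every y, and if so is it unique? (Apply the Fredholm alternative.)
(I - K) is singular (det(I - K) = 0, i.e. 1 ∈ sigma(K)). (I - K) x = y is solvable iff y ⊥ ker((I - K)^*) = span{(7, -3, 1, -2)}, i.e. iff 7y_1 - 3y_2 + y_3 - 2y_4 = 0. When solvable, the solutions are x = y + c·(1, 3, -3, -3), c arbitrary (ker(I - K) = span{(1, 3, -3, -3)}, dimension 1).

K has rank 1, so it is an outer product K = u v^T: every row of K is a multiple of one row vector. Reading off the entries, u = (1, 3, -3, -3) and v = (7, -3, 1, -2) (row i of K equals u_i·v^T). A rank-one matrix u v^T satisfies K u = u (v·u) and kills the (3)-dimensional subspace v^⊥, so its characteristic polynomial is lambda^3 (lambda - v·u) with v·u = tr K = 1. Hence the eigenvalues of I - K are 1 (multiplicity 3) and 1 - (1) = 0, so det(I - K) = 0. (Direct check: I - K =
[[-6, 3, -1, 2],
 [-21, 10, -3, 6],
 [21, -9, 4, -6],
 [21, -9, 3, -5]]
has determinant 0.) So 1 is an eigenvalue of K and (I - K) is not invertible. The finite-dimensional Fredholm alternative says: either (I - K) is invertible, or ker(I - K) ≠ {0} and then range(I - K) = ker((I - K)^*)^⊥, with dim ker(I - K) = dim ker((I - K)^*). We are in the second case, so we need both kernels. Kernel of I - K: (I - K) u = u - u (v·u) = u - u = 0, so ker(I - K) = span{u} = span{(1, 3, -3, -3)} (it is exactly 1-dimensional because rank(I - K) = 3). Kernel of the adjoint: K is real, so (I - K)^* = I - K^T = I - v u^T, and (I - v u^T) v = v - v (u·v) = 0; hence ker((I - K)^*) = span{v} = span{(7, -3, 1, -2)}. Therefore (I - K) x = y is solvable iff <y, v> = 0, i.e. iff 7y_1 - 3y_2 + y_3 - 2y_4 = 0. When this holds, K y = u (v·y) = 0, so (I - K) y = y and x = y is a particular solution; the full solution set is the line x = y + c·u = y + c·(1, 3, -3, -3), c ∈ C.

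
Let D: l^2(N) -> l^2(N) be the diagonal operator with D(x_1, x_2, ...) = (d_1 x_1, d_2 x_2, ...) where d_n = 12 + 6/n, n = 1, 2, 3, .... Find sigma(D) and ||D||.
sigma(D) = {12 + 6/n : n ≥ 1} ∪ {12}; ||D|| = 18

A bounded diagonal operator on l^2 with diagonal entries d_n has spectrum equal to the closure of {d_n : n ≥ 1}: every d_n is an eigenvalue (with eigenvector e_n), so {d_n} ⊂ sigma(D); the spectrum is closed, so its closure is too; and for lambda not in the closure, (D - lambda I) has bounded inverse (the diagonal entries 1/(d_n - lambda) are bounded). For our sequence d_n = 12 + 6/n, n = 1, 2, 3, ...:
  - {d_n} = {12 + 6/n : n ≥ 1}; the only limit point is 12
  - closure = {12 + 6/n : n ≥ 1} ∪ {12}
For the norm: a diagonal operator has ||D|| = sup_n |d_n|. Here d_n = 12 + 6/n is positive and decreasing, so sup_n |d_n| = d_1 = 12 + 6 = 18. So ||D|| = 18.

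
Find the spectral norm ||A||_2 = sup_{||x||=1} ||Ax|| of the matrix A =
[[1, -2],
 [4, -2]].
||A||_2 = sqrt((25 + sqrt(481))/2) ≈ 4.8442 (= sqrt(largest eigenvalue of A^T A))

||A||_2 = sigma_max(A) = sqrt(lambda_max(A^T A)). Form the symmetric matrix M = A^T A =
[[17, -10],
 [-10, 8]].
Its characteristic polynomial (trace, determinant of M give the coefficients) is
  p(λ) = det(λ I - M) = λ^2 - 25λ + 36.
For λ^2 - 25λ + 36 the discriminant is 481. It is nonnegative but not a perfect square, so the roots are real and irrational: λ = (25 ± sqrt(481))/2 ≈ 23.4659, 1.5341.
So the eigenvalues of A^T A are ≈ 1.5341, 23.4659 (all ≥ 0, as they must be for A^T A). The largest is λ_max = (25 + sqrt(481))/2 ≈ 23.4659, hence ||A||_2 = sqrt(λ_max) = sqrt((25 + sqrt(481))/2) ≈ 4.8442.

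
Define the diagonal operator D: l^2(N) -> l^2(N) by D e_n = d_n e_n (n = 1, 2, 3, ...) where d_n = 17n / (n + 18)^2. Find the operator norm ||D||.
||D|| = 17/72 (attained at n = 18)

For D diagonal, ||D|| = sup_n |d_n|. Treat f(x) = 17x / (x + 18)^2 for real x > 0. By the quotient rule, f'(x) = 17(18 - x)/(x + 18)^3, which is positive for x < 18 and negative for x > 18. So f has a unique maximum at x = 18, and since 18 is a positive integer, the supremum over n ≥ 1 is attained at n = 18: d_18 = 17·18/(18 + 18)^2 = 17·18/1296 = 17/72. Hence ||D|| = 17/72.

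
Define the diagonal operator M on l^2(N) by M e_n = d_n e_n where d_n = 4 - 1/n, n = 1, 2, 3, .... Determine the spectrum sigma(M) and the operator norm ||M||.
sigma(M) = {4 - 1/n : n ≥ 1} ∪ {4}; ||M|| = 4

A bounded diagonal operator on l^2 with diagonal entries d_n has spectrum equal to the closure of {d_n : n ≥ 1}: every d_n is an eigenvalue (with eigenvector e_n), so {d_n} ⊂ sigma(M); the spectrum is closed, so its closure is too; and for lambda not in the closure, (M - lambda I) has bounded inverse (the diagonal entries 1/(d_n - lambda) are bounded). For our sequence d_n = 4 - 1/n, n = 1, 2, 3, ...:
  - {d_n} = {4 - 1/n : n ≥ 1}; the only limit point is 4
  - closure = {4 - 1/n : n ≥ 1} ∪ {4}
For the norm: a diagonal operator has ||M|| = sup_n |d_n|. Here d_n = 4 - 1/n increases monotonically from d_1 = 3 toward 4, with all terms in [3, 4); so sup_n |d_n| = 4 (the supremum is the limit, not attained). So ||M|| = 4.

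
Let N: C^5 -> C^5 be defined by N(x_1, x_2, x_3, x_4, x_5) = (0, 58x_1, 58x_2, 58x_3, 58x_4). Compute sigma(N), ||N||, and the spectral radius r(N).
sigma(N) = {0}; ||N|| = 58; r(N) = 0. (N is nilpotent with N^5 = 0.)

On C^5, N is a strictly lower-triangular matrix with 58 on the subdiagonal and zeros elsewhere, so its characteristic polynomial is lambda^5 and every eigenvalue is 0: sigma(N) = {0}. For the operator norm, N e_i = 58e_{i+1} for i = 1, ..., 4 and N e_5 = 0, so the singular values of N are 58 (with multiplicity 4) and 0; hence ||N|| = 58. The spectral radius r(N) = max|lambda| = 0. Note ||N|| > r(N) — characteristic of non-normal nilpotent operators. Indeed N^5 = 0.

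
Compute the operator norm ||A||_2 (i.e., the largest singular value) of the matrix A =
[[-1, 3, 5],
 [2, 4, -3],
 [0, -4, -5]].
||A||_2 ≈ 8.6761 (= sqrt(largest eigenvalue of A^T A))

||A||_2 = sigma_max(A) = sqrt(lambda_max(A^T A)). Form the symmetric matrix M = A^T A =
[[5, 5, -11],
 [5, 41, 23],
 [-11, 23, 59]].
Its characteristic polynomial (trace, sum of principal 2x2 minors, determinant of M give the coefficients) is
  p(λ) = det(λ I - M) = λ^3 - 105λ^2 + 2244λ - 484.
No integer candidate from the rational root theorem (±divisors of 484) is a root, so the roots are irrational. The cubic discriminant is Δ = 10123047792 > 0, so there are three distinct real roots. p(0) = -484 and p(1) = 1656 have opposite signs, so a root lies in (0, 1); Newton's method refines it to λ ≈ 0.2179. p(29) = 676 and p(30) = -664 have opposite signs, so a root lies in (29, 30); Newton's method refines it to λ ≈ 29.5076. p(75) = -934 and p(76) = 2556 have opposite signs, so a root lies in (75, 76); Newton's method refines it to λ ≈ 75.2745. Check (Vieta): the three roots sum to 105, matching tr M = 105.
So the eigenvalues of A^T A are ≈ 0.2179, 29.5076, 75.2745 (all ≥ 0, as they must be for A^T A). The largest is λ_max ≈ 75.2745, hence ||A||_2 = sqrt(λ_max) ≈ 8.6761.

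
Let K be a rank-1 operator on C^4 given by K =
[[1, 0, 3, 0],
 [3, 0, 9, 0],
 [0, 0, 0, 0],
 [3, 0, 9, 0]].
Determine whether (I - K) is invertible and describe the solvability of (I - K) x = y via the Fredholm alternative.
(I - K) is singular (det(I - K) = 0, i.e. 1 ∈ sigma(K)). (I - K) x = y is solvable iff y ⊥ ker((I - K)^*) = span{(1, 0, 3, 0)}, i.e. iff y_1 + 3y_3 = 0. When solvable, the solutions are x = y + c·(1, 3, 0, 3), c arbitrary (ker(I - K) = span{(1, 3, 0, 3)}, dimension 1).

K has rank 1, so it is an outer product K = u v^T: every row of K is a multiple of one row vector. Reading off the entries, u = (1, 3, 0, 3) and v = (1, 0, 3, 0) (row i of K equals u_i·v^T). A rank-one matrix u v^T satisfies K u = u (v·u) and kills the (3)-dimensional subspace v^⊥, so its characteristic polynomial is lambda^3 (lambda - v·u) with v·u = tr K = 1. Hence the eigenvalues of I - K are 1 (multiplicity 3) and 1 - (1) = 0, so det(I - K) = 0. (Direct check: I - K =
[[0, 0, -3, 0],
 [-3, 1, -9, 0],
 [0, 0, 1, 0],
 [-3, 0, -9, 1]]
has determinant 0.) So 1 is an eigenvalue of K and (I - K) is not invertible. The finite-dimensional Fredholm alternative says: either (I - K) is invertible, or ker(I - K) ≠ {0} and then range(I - K) = ker((I - K)^*)^⊥, with dim ker(I - K) = dim ker((I - K)^*). We are in the second case, so we need both kernels. Kernel of I - K: (I - K) u = u - u (v·u) = u - u = 0, so ker(I - K) = span{u} = span{(1, 3, 0, 3)} (it is exactly 1-dimensional because rank(I - K) = 3). Kernel of the adjoint: K is real, so (I - K)^* = I - K^T = I - v u^T, and (I - v u^T) v = v - v (u·v) = 0; hence ker((I - K)^*) = span{v} = span{(1, 0, 3, 0)}. Therefore (I - K) x = y is solvable iff <y, v> = 0, i.e. iff y_1 + 3y_3 = 0. When this holds, K y = u (v·y) = 0, so (I - K) y = y and x = y is a particular solution; the full solution set is the line x = y + c·u = y + c·(1, 3, 0, 3), c ∈ C.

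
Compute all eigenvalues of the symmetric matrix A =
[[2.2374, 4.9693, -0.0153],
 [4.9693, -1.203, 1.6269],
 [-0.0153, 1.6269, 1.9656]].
sigma(A) ≈ {-5, 2, 6}

A is real symmetric, so its spectrum consists of real eigenvalues. Expanding the characteristic polynomial of the displayed matrix gives
  det(λ I - A) = p(λ) = λ^3 + (-3)λ^2 + (-28)λ + (59.9981).
Solving p(λ) = 0 yields eigenvalues ≈ -5, 2, 6. (A is shown rounded to 4 decimals, so these recover the underlying integer eigenvalues to within that precision.)
Verification: the trace of A = 3 equals the sum of eigenvalues 3, and det(A) ≈ -59.9981 matches the eigenvalue product -60.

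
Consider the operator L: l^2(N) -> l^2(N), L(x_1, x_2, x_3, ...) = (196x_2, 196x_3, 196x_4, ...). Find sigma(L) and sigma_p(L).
sigma(L) = closed disk {z in C : |z| ≤ 196}; sigma_p(L) = open disk {z in C : |z| < 196}

Note L = 196·V where V is the unit left shift (V x)_k = x_{k+1}; so sigma(L) = 196·sigma(V) and ||L|| = 196||V||. ||L x||^2 = 38416sum_{k≥2} |x_k|^2 ≤ 38416||x||^2, with equality on {x : x_1 = 0}, so ||L|| = 196. For any lambda with |lambda| < 196, set r = lambda/196 (|r| < 1); the vector x = (1, r, r^2, ...) is in l^2 and satisfies L x = 196(r, r^2, ...) = lambda x, so lambda is an eigenvalue. On the boundary |lambda| = 196 the geometric series diverges, so no l^2 eigenvector exists, but these lambda lie in the approximate point spectrum. Hence sigma(L) is the closed disk of radius 196 and sigma_p(L) is the open disk.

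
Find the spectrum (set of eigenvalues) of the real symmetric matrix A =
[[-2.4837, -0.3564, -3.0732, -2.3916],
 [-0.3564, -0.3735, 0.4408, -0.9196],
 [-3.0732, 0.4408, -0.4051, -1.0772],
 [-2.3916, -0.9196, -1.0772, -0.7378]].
sigma(A) ≈ {-6, -1, 1, 2}

A is real symmetric, so its spectrum consists of real eigenvalues. Expanding the characteristic polynomial of the displayed matrix gives
  det(λ I - A) = p(λ) = λ^4 + (4)λ^3 + (-13)λ^2 + (-4.0011)λ + (12).
Solving p(λ) = 0 yields eigenvalues ≈ -6, -1, 1, 2. (A is shown rounded to 4 decimals, so these recover the underlying integer eigenvalues to within that precision.)
Verification: the trace of A = -4 equals the sum of eigenvalues -4, and det(A) ≈ 11.9996 matches the eigenvalue product 12.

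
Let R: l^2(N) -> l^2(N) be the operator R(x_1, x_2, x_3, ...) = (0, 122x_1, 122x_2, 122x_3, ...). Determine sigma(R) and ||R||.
sigma(R) = closed disk {z in C : |z| ≤ 122}; ||R|| = 122

Note R = 122·U where U is the unit right shift (U x)_k = x_{k-1} (with x_0 := 0); so ||R|| = 122||U|| and sigma(R) = 122·sigma(U). ||R x||^2 = sum_{k≥1} |122x_k|^2 = 14884||x||^2, so ||R|| = 122 and sigma(R) ⊂ {|z| ≤ 122}. For any |lambda| < 122, the equation (R - lambda I) x = 0 forces x_1 = 0, then 122x_k = lambda x_{k+1} ⇒ x = 0, so R has no eigenvalues. But (R - lambda I) is not surjective for |lambda| < 122: solving (R - lambda I) x = e_1 would require x_n proportional to (lambda/122)^(-n), which is not in l^2. So every |lambda| < 122 lies in the residual spectrum. The boundary |lambda| = 122 is in the approximate point spectrum (the spectrum is closed). Hence sigma(R) is the closed disk of radius 122.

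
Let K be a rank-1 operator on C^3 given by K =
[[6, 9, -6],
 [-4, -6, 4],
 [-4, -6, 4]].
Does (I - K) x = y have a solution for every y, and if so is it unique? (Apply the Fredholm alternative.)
(I - K) is invertible (det(I - K) = -3 ≠ 0), so for every y in C^3 the equation (I - K) x = y has a unique solution.

K has rank 1, so it is an outer product K = u v^T: every row of K is a multiple of one row vector. Reading off the entries, u = (-3, 2, 2) and v = (-2, -3, 2) (row i of K equals u_i·v^T). A rank-one matrix u v^T satisfies K u = u (v·u) and kills the (2)-dimensional subspace v^⊥, so its characteristic polynomial is lambda^2 (lambda - v·u) with v·u = tr K = 4. Hence the eigenvalues of I - K are 1 (multiplicity 2) and 1 - (4) = -3, so det(I - K) = -3. (Direct check: I - K =
[[-5, -9, 6],
 [4, 7, -4],
 [4, 6, -3]]
has determinant -3.) The finite-dimensional Fredholm alternative says: either (I - K) is invertible, or ker(I - K) ≠ {0} and then range(I - K) = ker((I - K)^*)^⊥, with dim ker(I - K) = dim ker((I - K)^*). Since det(I - K) ≠ 0, 1 is not an eigenvalue of K and ker(I - K) = {0}, so we are in the first case: for every y there is a unique x = (I - K)^(-1) y. Explicitly, by the Sherman–Morrison formula, (I - u v^T)^(-1) = I + u v^T/(1 - v·u), i.e. (I - K)^(-1) = I + K/(-3).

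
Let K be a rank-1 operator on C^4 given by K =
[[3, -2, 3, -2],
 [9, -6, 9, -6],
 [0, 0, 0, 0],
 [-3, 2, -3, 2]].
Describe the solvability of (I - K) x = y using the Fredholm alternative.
(I - K) is invertible (det(I - K) = 2 ≠ 0), so for every y in C^4 the equation (I - K) x = y has a unique solution.

K has rank 1, so it is an outer product K = u v^T: every row of K is a multiple of one row vector. Reading off the entries, u = (1, 3, 0, -1) and v = (3, -2, 3, -2) (row i of K equals u_i·v^T). A rank-one matrix u v^T satisfies K u = u (v·u) and kills the (3)-dimensional subspace v^⊥, so its characteristic polynomial is lambda^3 (lambda - v·u) with v·u = tr K = -1. Hence the eigenvalues of I - K are 1 (multiplicity 3) and 1 - (-1) = 2, so det(I - K) = 2. (Direct check: I - K =
[[-2, 2, -3, 2],
 [-9, 7, -9, 6],
 [0, 0, 1, 0],
 [3, -2, 3, -1]]
has determinant 2.) The finite-dimensional Fredholm alternative says: either (I - K) is invertible, or ker(I - K) ≠ {0} and then range(I - K) = ker((I - K)^*)^⊥, with dim ker(I - K) = dim ker((I - K)^*). Since det(I - K) ≠ 0, 1 is not an eigenvalue of K and ker(I - K) = {0}, so we are in the first case: for every y there is a unique x = (I - K)^(-1) y. Explicitly, by the Sherman–Morrison formula, (I - u v^T)^(-1) = I + u v^T/(1 - v·u), i.e. (I - K)^(-1) = I + K/(2).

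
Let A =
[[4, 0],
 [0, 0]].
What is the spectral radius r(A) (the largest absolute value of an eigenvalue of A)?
r(A) = 4

The eigenvalues of A are the roots of its characteristic polynomial. With M = A (coefficients from the trace and determinant):
  p(λ) = det(λ I - M) = λ^2 - 4λ.
For λ^2 - 4λ the discriminant is 16. It is a perfect square (4^2), so the roots are rational: λ = (4 ± 4)/2 = 4, 0.
Thus the eigenvalues (to 4 decimals) are 4 (modulus 4); 0 (modulus 0). The spectral radius is the largest modulus: r(A) = 4. (Cross-check: r(A) ≤ ||A||_2 ≈ 4; equality holds whenever A is normal, though it can also hold for some non-normal A.)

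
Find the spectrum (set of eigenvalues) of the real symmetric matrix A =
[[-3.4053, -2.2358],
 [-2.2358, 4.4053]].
sigma(A) ≈ {-4, 5}

A is real symmetric, so its spectrum consists of real eigenvalues. Expanding the characteristic polynomial of the displayed matrix gives
  det(λ I - A) = p(λ) = λ^2 + (-1)λ + (-20).
Solving p(λ) = 0 yields eigenvalues ≈ -4, 5. (A is shown rounded to 4 decimals, so these recover the underlying integer eigenvalues to within that precision.)
Verification: the trace of A = 1 equals the sum of eigenvalues 1, and det(A) ≈ -20.0002 matches the eigenvalue product -20.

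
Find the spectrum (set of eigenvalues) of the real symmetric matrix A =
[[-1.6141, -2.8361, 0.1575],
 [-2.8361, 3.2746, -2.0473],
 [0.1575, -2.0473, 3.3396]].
sigma(A) ≈ {-3, 2, 6}

A is real symmetric, so its spectrum consists of real eigenvalues. Expanding the characteristic polynomial of the displayed matrix gives
  det(λ I - A) = p(λ) = λ^3 + (-5)λ^2 + (-12)λ + (36).
Solving p(λ) = 0 yields eigenvalues ≈ -3, 2, 6. (A is shown rounded to 4 decimals, so these recover the underlying integer eigenvalues to within that precision.)
Verification: the trace of A = 5 equals the sum of eigenvalues 5, and det(A) ≈ -36.0003 matches the eigenvalue product -36.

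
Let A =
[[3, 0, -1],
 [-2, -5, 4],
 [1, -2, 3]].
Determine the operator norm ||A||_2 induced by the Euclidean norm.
||A||_2 ≈ 7.5199 (= sqrt(largest eigenvalue of A^T A))

||A||_2 = sigma_max(A) = sqrt(lambda_max(A^T A)). Form the symmetric matrix M = A^T A =
[[14, 8, -8],
 [8, 29, -26],
 [-8, -26, 26]].
Its characteristic polynomial (trace, sum of principal 2x2 minors, determinant of M give the coefficients) is
  p(λ) = det(λ I - M) = λ^3 - 69λ^2 + 720λ - 900.
No integer candidate from the rational root theorem (±divisors of 900) is a root, so the roots are irrational. The cubic discriminant is Δ = 575424000 > 0, so there are three distinct real roots. p(1) = -248 and p(2) = 272 have opposite signs, so a root lies in (1, 2); Newton's method refines it to λ ≈ 1.4462. p(11) = 2 and p(12) = -468 have opposite signs, so a root lies in (11, 12); Newton's method refines it to λ ≈ 11.0046. p(56) = -1348 and p(57) = 1152 have opposite signs, so a root lies in (56, 57); Newton's method refines it to λ ≈ 56.5492. Check (Vieta): the three roots sum to 69, matching tr M = 69.
So the eigenvalues of A^T A are ≈ 1.4462, 11.0046, 56.5492 (all ≥ 0, as they must be for A^T A). The largest is λ_max ≈ 56.5492, hence ||A||_2 = sqrt(λ_max) ≈ 7.5199.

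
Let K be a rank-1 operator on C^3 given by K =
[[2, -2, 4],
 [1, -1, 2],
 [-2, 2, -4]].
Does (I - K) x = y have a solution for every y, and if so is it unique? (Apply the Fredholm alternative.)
(I - K) is invertible (det(I - K) = 4 ≠ 0), so for every y in C^3 the equation (I - K) x = y has a unique solution.

K has rank 1, so it is an outer product K = u v^T: every row of K is a multiple of one row vector. Reading off the entries, u = (2, 1, -2) and v = (1, -1, 2) (row i of K equals u_i·v^T). A rank-one matrix u v^T satisfies K u = u (v·u) and kills the (2)-dimensional subspace v^⊥, so its characteristic polynomial is lambda^2 (lambda - v·u) with v·u = tr K = -3. Hence the eigenvalues of I - K are 1 (multiplicity 2) and 1 - (-3) = 4, so det(I - K) = 4. (Direct check: I - K =
[[-1, 2, -4],
 [-1, 2, -2],
 [2, -2, 5]]
has determinant 4.) The finite-dimensional Fredholm alternative says: either (I - K) is invertible, or ker(I - K) ≠ {0} and then range(I - K) = ker((I - K)^*)^⊥, with dim ker(I - K) = dim ker((I - K)^*). Since det(I - K) ≠ 0, 1 is not an eigenvalue of K and ker(I - K) = {0}, so we are in the first case: for every y there is a unique x = (I - K)^(-1) y. Explicitly, by the Sherman–Morrison formula, (I - u v^T)^(-1) = I + u v^T/(1 - v·u), i.e. (I - K)^(-1) = I + K/(4).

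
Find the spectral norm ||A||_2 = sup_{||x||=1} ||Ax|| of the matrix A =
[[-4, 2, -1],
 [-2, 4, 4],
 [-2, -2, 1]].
||A||_2 ≈ 6.5356 (= sqrt(largest eigenvalue of A^T A))

||A||_2 = sigma_max(A) = sqrt(lambda_max(A^T A)). Form the symmetric matrix M = A^T A =
[[24, -12, -6],
 [-12, 24, 12],
 [-6, 12, 18]].
Its characteristic polynomial (trace, sum of principal 2x2 minors, determinant of M give the coefficients) is
  p(λ) = det(λ I - M) = λ^3 - 66λ^2 + 1116λ - 5184.
No integer candidate from the rational root theorem (±divisors of 5184) is a root, so the roots are irrational. The cubic discriminant is Δ = 51368256 > 0, so there are three distinct real roots. p(7) = -263 and p(8) = 32 have opposite signs, so a root lies in (7, 8); Newton's method refines it to λ ≈ 7.8756. p(15) = 81 and p(16) = -128 have opposite signs, so a root lies in (15, 16); Newton's method refines it to λ ≈ 15.4102. p(42) = -648 and p(43) = 277 have opposite signs, so a root lies in (42, 43); Newton's method refines it to λ ≈ 42.7142. Check (Vieta): the three roots sum to 66, matching tr M = 66.
So the eigenvalues of A^T A are ≈ 7.8756, 15.4102, 42.7142 (all ≥ 0, as they must be for A^T A). The largest is λ_max ≈ 42.7142, hence ||A||_2 = sqrt(λ_max) ≈ 6.5356.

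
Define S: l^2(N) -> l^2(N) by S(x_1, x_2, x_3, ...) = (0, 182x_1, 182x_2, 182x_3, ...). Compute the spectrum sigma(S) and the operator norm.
sigma(S) = closed disk {z in C : |z| ≤ 182}; ||S|| = 182

Note S = 182·U where U is the unit right shift (U x)_k = x_{k-1} (with x_0 := 0); so ||S|| = 182||U|| and sigma(S) = 182·sigma(U). ||S x||^2 = sum_{k≥1} |182x_k|^2 = 33124||x||^2, so ||S|| = 182 and sigma(S) ⊂ {|z| ≤ 182}. For any |lambda| < 182, the equation (S - lambda I) x = 0 forces x_1 = 0, then 182x_k = lambda x_{k+1} ⇒ x = 0, so S has no eigenvalues. But (S - lambda I) is not surjective for |lambda| < 182: solving (S - lambda I) x = e_1 would require x_n proportional to (lambda/182)^(-n), which is not in l^2. So every |lambda| < 182 lies in the residual spectrum. The boundary |lambda| = 182 is in the approximate point spectrum (the spectrum is closed). Hence sigma(S) is the closed disk of radius 182.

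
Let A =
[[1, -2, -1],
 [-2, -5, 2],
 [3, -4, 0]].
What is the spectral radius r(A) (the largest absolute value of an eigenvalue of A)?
r(A) ≈ 4.7681

The eigenvalues of A are the roots of its characteristic polynomial. With M = A (coefficients from the trace, the sum of principal 2x2 minors, and det A):
  p(λ) = det(λ I - M) = λ^3 + 4λ^2 + 2λ + 27.
No integer candidate from the rational root theorem (±divisors of 27) is a root, so the roots are irrational. The cubic discriminant is Δ = -22675 < 0, so there is one real root and a complex-conjugate pair. p(-5) = -8 and p(-4) = 19 have opposite signs, so a root lies in (-5, -4); Newton's method refines it to λ ≈ -4.7681. Dividing out (λ - (-4.7681)) leaves approximately λ^2 - 0.7681λ + 5.6626. For λ^2 - 0.7681λ + 5.6626 the discriminant is -22.0603. It is negative, so the remaining roots are the complex-conjugate pair λ ≈ 0.3841 ± 2.3484i. Their product equals the constant term, so |λ|^2 ≈ 5.6626 and |λ| ≈ 2.3796.
Thus the eigenvalues (to 4 decimals) are -4.7681 (modulus 4.7681); 0.3841 ± 2.3484i (modulus 2.3796). The spectral radius is the largest modulus: r(A) ≈ 4.7681. (Cross-check: r(A) ≤ ||A||_2 ≈ 6.8424; equality holds whenever A is normal, though it can also hold for some non-normal A.)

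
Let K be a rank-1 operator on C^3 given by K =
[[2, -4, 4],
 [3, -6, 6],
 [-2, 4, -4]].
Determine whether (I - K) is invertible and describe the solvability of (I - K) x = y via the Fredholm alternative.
(I - K) is invertible (det(I - K) = 9 ≠ 0), so for every y in C^3 the equation (I - K) x = y has a unique solution.

K has rank 1, so it is an outer product K = u v^T: every row of K is a multiple of one row vector. Reading off the entries, u = (-2, -3, 2) and v = (-1, 2, -2) (row i of K equals u_i·v^T). A rank-one matrix u v^T satisfies K u = u (v·u) and kills the (2)-dimensional subspace v^⊥, so its characteristic polynomial is lambda^2 (lambda - v·u) with v·u = tr K = -8. Hence the eigenvalues of I - K are 1 (multiplicity 2) and 1 - (-8) = 9, so det(I - K) = 9. (Direct check: I - K =
[[-1, 4, -4],
 [-3, 7, -6],
 [2, -4, 5]]
has determinant 9.) The finite-dimensional Fredholm alternative says: either (I - K) is invertible, or ker(I - K) ≠ {0} and then range(I - K) = ker((I - K)^*)^⊥, with dim ker(I - K) = dim ker((I - K)^*). Since det(I - K) ≠ 0, 1 is not an eigenvalue of K and ker(I - K) = {0}, so we are in the first case: for every y there is a unique x = (I - K)^(-1) y. Explicitly, by the Sherman–Morrison formula, (I - u v^T)^(-1) = I + u v^T/(1 - v·u), i.e. (I - K)^(-1) = I + K/(9).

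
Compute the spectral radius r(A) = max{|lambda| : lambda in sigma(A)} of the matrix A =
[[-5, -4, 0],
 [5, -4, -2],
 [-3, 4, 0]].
r(A) ≈ 5.9027

The eigenvalues of A are the roots of its characteristic polynomial. With M = A (coefficients from the trace, the sum of principal 2x2 minors, and det A):
  p(λ) = det(λ I - M) = λ^3 + 9λ^2 + 48λ + 64.
No integer candidate from the rational root theorem (±divisors of 64) is a root, so the roots are irrational. The cubic discriminant is Δ = -55296 < 0, so there is one real root and a complex-conjugate pair. p(-2) = -4 and p(-1) = 24 have opposite signs, so a root lies in (-2, -1); Newton's method refines it to λ ≈ -1.8368. Dividing out (λ - (-1.8368)) leaves approximately λ^2 + 7.1632λ + 34.8424. For λ^2 + 7.1632λ + 34.8424 the discriminant is -88.0588. It is negative, so the remaining roots are the complex-conjugate pair λ ≈ -3.5816 ± 4.692i. Their product equals the constant term, so |λ|^2 ≈ 34.8424 and |λ| ≈ 5.9027.
Thus the eigenvalues (to 4 decimals) are -1.8368 (modulus 1.8368); -3.5816 ± 4.692i (modulus 5.9027). The spectral radius is the largest modulus: r(A) ≈ 5.9027. (Cross-check: r(A) ≤ ||A||_2 ≈ 8.3181; equality holds whenever A is normal, though it can also hold for some non-normal A.)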